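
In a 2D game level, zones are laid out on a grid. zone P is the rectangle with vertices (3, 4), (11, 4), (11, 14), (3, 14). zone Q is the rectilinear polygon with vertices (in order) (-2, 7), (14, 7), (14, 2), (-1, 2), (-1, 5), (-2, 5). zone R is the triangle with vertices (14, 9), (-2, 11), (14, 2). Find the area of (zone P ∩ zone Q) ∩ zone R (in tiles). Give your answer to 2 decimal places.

9.67

The region (zone P ∩ zone Q) ∩ zone R is the polygon with vertices (10.444,4), (5.111,7), (11,7), (11,4).
By the shoelace formula its area is 9.67.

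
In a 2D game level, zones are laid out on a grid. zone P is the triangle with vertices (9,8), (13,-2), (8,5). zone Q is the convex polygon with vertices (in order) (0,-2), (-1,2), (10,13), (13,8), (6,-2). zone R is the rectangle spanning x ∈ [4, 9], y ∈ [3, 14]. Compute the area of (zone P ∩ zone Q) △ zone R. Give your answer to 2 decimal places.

56.65

|zone P ∩ zone Q| = 6.0505.
|(zone P ∩ zone Q) ∩ zone R| = 2.2.
|(zone P ∩ zone Q) △ zone R| = 6.0505 + 55 − 4.4 = 56.65.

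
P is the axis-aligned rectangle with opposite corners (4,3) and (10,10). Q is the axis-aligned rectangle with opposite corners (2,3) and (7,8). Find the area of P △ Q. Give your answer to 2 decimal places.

|P∩Q|: x∈[4,7], y∈[3,8] → 3·5 = 15.
|P △ Q| = |P| + |Q| − 2·|P∩Q| = 42 + 25 − 30 = 37.00.

37.00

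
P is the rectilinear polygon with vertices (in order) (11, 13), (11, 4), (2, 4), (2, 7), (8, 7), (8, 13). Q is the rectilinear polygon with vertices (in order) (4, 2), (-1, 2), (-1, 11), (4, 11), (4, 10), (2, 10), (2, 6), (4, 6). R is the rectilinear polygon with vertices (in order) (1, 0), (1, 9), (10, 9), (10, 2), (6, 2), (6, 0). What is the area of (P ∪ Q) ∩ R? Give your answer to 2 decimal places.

39.00

|P ∪ Q| = 78.
|(P ∪ Q) ∩ R| = 39.00.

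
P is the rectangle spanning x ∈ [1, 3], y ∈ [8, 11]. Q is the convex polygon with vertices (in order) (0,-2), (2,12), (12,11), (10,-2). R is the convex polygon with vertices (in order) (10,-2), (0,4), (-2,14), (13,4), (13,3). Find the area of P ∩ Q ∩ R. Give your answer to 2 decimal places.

The intersection is the polygon with vertices (3,8), (1.429,8), (1.857,11), (2.5,11), (3,10.667).
By the shoelace formula its area is 3.99.

3.99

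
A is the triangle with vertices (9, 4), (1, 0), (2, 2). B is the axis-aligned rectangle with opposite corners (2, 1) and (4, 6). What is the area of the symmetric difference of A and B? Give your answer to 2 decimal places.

|A| = 6, |B| = 10, |A∩B| = 2.3214.
|A △ B| = |A| + |B| − 2·|A∩B| = 6 + 10 − 4.6429 = 11.36.

11.36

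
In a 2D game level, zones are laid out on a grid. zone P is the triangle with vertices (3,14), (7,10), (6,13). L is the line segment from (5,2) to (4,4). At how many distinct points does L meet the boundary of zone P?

The segment lies entirely outside zone P and never meets its boundary.

0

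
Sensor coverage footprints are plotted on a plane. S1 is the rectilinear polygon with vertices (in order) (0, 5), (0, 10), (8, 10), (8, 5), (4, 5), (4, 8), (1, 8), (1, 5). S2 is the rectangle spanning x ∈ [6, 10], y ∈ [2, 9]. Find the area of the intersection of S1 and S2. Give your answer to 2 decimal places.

The intersection is the polygon with vertices (8,5), (6,5), (6,9), (8,9).
By the shoelace formula its area is 8.00.

8.00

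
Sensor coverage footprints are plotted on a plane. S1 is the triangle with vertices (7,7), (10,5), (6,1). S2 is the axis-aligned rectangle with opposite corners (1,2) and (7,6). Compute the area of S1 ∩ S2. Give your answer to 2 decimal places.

2.00

The intersection is the polygon with vertices (6.833,6), (7,6), (7,2), (6.167,2).
By the shoelace formula its area is 2.00.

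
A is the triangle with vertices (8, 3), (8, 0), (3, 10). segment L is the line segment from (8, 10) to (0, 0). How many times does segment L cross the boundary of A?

The segment meets the boundary at (4.923,6.154), (5.358,6.698).

2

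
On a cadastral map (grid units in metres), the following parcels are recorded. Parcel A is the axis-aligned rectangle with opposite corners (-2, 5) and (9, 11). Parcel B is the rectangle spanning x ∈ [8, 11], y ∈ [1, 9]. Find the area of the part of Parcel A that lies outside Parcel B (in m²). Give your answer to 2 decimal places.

|Parcel A∩Parcel B|: x∈[8,9], y∈[5,9] → 1·4 = 4.
|Parcel A| = 66.
|Parcel A ∖ Parcel B| = |Parcel A| − |Parcel A∩Parcel B| = 66 − 4 = 62.00.

62.00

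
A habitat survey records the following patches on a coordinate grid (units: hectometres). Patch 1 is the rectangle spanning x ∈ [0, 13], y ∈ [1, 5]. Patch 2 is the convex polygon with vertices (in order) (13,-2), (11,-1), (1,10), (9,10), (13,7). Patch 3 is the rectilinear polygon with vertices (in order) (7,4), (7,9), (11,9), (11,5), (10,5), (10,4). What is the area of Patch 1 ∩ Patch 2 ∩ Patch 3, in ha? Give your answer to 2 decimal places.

3.00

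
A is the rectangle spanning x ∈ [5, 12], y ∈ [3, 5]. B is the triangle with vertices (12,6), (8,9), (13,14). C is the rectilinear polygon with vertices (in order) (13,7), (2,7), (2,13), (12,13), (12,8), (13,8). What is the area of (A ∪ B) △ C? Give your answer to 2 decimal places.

|A ∪ B| = 31.5.
|(A ∪ B) ∩ C| = 13.5208.
|(A ∪ B) △ C| = 31.5 + 61 − 27.0417 = 65.46.

65.46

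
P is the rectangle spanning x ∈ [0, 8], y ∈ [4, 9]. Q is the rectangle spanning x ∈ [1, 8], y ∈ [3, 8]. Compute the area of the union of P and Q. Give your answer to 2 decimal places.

By inclusion–exclusion:
Individual areas: |P| = 40, |Q| = 35.
|P∩Q|: x∈[1,8], y∈[4,8] → 7·4 = 28.
|P ∪ Q| = 75 − 28 = 47.00.

47.00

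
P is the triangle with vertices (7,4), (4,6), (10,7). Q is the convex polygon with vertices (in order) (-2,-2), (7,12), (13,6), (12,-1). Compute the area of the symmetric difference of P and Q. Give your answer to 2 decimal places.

110.00

|P| = 7.5, |Q| = 117.5, |P∩Q| = 7.5.
|P △ Q| = |P| + |Q| − 2·|P∩Q| = 7.5 + 117.5 − 15 = 110.00.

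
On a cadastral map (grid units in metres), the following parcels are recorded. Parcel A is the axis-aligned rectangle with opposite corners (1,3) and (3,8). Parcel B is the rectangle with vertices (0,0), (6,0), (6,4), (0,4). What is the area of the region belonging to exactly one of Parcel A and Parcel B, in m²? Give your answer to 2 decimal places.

|Parcel A∩Parcel B|: x∈[1,3], y∈[3,4] → 2·1 = 2.
|Parcel A △ Parcel B| = |Parcel A| + |Parcel B| − 2·|Parcel A∩Parcel B| = 10 + 24 − 4 = 30.00.

30.00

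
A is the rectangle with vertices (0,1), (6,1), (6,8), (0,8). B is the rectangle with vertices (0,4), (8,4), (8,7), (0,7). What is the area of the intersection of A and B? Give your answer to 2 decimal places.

18.00

|A∩B|: x∈[0,6], y∈[4,7] → 6·3 = 18.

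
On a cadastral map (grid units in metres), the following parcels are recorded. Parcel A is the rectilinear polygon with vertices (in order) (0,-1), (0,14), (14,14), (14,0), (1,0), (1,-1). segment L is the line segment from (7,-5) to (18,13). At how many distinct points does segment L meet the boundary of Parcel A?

The segment meets the boundary at (14,6.455), (10.056,0).

2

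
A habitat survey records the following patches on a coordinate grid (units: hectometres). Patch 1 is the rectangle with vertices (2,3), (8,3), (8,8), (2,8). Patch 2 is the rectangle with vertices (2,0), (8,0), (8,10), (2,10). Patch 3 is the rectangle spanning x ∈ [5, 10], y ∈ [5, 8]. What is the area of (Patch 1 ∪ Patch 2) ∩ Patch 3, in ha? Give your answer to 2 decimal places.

9.00

The region (Patch 1 ∪ Patch 2) ∩ Patch 3 is the polygon with vertices (8,5), (5,5), (5,8), (8,8).
By the shoelace formula its area is 9.00.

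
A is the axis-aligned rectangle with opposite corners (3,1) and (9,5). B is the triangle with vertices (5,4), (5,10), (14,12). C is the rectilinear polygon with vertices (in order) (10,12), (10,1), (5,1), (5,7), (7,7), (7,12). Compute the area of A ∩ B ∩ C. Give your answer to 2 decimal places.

The intersection is the polygon with vertices (5,4), (5,5), (6.125,5).
By the shoelace formula its area is 0.56.

0.56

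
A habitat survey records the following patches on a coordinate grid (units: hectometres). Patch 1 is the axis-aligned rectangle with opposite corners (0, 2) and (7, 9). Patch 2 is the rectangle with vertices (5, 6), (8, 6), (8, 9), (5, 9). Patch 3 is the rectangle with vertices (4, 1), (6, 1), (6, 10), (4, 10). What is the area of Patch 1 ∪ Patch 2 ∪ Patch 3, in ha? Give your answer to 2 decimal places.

56.00

By inclusion–exclusion:
Individual areas: |Patch 1| = 49, |Patch 2| = 9, |Patch 3| = 18.
|Patch 1∩Patch 2|: x∈[5,7], y∈[6,9] → 2·3 = 6.
|Patch 1∩Patch 3|: x∈[4,6], y∈[2,9] → 2·7 = 14.
|Patch 2∩Patch 3|: x∈[5,6], y∈[6,9] → 1·3 = 3.
|Patch 1∩Patch 2∩Patch 3| = 3.
|Patch 1 ∪ Patch 2 ∪ Patch 3| = 76 − 23 + 3 = 56.00.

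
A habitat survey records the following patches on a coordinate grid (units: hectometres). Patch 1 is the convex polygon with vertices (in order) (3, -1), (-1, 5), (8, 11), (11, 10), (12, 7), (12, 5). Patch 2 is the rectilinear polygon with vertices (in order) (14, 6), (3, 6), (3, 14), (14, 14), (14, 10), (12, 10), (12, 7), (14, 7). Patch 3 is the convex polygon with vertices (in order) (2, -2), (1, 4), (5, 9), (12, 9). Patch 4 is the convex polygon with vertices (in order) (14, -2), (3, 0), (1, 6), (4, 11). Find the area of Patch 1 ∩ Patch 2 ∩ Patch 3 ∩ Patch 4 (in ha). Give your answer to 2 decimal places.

The intersection is the polygon with vertices (3,6), (3,6.5), (5,9), (5.538,9), (7.846,6).
By the shoelace formula its area is 8.58.

8.58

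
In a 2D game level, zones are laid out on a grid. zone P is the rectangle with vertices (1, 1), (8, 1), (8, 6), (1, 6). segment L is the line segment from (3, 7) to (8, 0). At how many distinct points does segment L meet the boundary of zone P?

The segment meets the boundary at (7.286,1), (3.714,6).

2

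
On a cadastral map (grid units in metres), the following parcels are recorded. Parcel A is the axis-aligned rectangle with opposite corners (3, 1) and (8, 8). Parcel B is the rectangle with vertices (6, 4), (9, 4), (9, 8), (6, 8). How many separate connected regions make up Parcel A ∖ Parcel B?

Parcel A ∖ Parcel B is a single connected region.

1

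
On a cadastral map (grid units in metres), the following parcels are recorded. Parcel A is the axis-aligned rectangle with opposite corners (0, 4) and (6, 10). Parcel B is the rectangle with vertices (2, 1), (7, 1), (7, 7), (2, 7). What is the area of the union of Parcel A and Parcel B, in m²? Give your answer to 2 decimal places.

By inclusion–exclusion:
Individual areas: |Parcel A| = 36, |Parcel B| = 30.
|Parcel A∩Parcel B|: x∈[2,6], y∈[4,7] → 4·3 = 12.
|Parcel A ∪ Parcel B| = 66 − 12 = 54.00.

54.00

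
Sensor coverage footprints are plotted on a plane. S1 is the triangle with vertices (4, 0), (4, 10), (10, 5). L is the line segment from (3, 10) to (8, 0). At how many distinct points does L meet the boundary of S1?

2

The segment meets the boundary at (6.824,2.353), (4,8).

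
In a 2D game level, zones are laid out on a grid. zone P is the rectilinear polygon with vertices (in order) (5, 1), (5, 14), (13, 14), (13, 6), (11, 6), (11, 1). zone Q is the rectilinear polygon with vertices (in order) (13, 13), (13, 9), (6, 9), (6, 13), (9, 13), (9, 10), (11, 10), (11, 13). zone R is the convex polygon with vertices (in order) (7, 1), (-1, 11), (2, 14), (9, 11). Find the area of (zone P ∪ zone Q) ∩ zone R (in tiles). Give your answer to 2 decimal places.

The region (zone P ∪ zone Q) ∩ zone R is the polygon with vertices (5,12.714), (9,11), (7,1), (5,3.5).
By the shoelace formula its area is 30.93.

30.93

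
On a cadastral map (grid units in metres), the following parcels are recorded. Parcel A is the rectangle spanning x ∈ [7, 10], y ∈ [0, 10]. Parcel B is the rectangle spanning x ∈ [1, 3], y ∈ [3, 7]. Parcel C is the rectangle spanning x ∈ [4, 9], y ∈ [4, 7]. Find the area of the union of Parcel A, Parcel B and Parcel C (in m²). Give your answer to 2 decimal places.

47.00

By inclusion–exclusion:
Individual areas: |Parcel A| = 30, |Parcel B| = 8, |Parcel C| = 15.
|Parcel A∩Parcel B| = 0 (no overlap).
|Parcel A∩Parcel C|: x∈[7,9], y∈[4,7] → 2·3 = 6.
|Parcel B∩Parcel C| = 0 (no overlap).
|Parcel A∩Parcel B∩Parcel C| = 0.
|Parcel A ∪ Parcel B ∪ Parcel C| = 53 − 6 + 0 = 47.00.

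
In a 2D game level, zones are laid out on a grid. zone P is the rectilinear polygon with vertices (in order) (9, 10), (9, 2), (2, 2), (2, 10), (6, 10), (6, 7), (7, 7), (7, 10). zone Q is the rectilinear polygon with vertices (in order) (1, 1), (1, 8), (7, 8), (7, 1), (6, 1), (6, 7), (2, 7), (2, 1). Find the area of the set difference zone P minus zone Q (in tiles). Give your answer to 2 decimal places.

|zone P| = 53, |zone P∩zone Q| = 9.
|zone P ∖ zone Q| = |zone P| − |zone P∩zone Q| = 53 − 9 = 44.00.

44.00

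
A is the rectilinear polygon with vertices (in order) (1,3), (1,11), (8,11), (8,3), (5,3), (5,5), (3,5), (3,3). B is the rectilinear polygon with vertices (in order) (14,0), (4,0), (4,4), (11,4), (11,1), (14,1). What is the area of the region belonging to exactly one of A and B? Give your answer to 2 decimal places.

|A| = 52, |B| = 31, |A∩B| = 3.
|A △ B| = |A| + |B| − 2·|A∩B| = 52 + 31 − 6 = 77.00.

77.00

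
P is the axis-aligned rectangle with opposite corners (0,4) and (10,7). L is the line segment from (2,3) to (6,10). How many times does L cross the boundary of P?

The segment meets the boundary at (4.286,7), (2.571,4).

2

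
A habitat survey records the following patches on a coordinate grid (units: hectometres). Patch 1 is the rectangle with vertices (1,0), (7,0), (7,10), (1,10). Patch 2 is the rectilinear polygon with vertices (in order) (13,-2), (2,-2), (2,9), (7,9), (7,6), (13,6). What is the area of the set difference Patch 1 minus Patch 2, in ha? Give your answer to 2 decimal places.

15.00

|Patch 1| = 60, |Patch 1∩Patch 2| = 45.
|Patch 1 ∖ Patch 2| = |Patch 1| − |Patch 1∩Patch 2| = 60 − 45 = 15.00.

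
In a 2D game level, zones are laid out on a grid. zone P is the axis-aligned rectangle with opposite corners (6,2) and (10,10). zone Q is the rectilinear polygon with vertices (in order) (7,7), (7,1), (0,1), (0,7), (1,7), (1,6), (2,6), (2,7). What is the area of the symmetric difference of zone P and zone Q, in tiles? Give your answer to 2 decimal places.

63.00

|zone P| = 32, |zone Q| = 41, |zone P∩zone Q| = 5.
|zone P △ zone Q| = |zone P| + |zone Q| − 2·|zone P∩zone Q| = 32 + 41 − 10 = 63.00.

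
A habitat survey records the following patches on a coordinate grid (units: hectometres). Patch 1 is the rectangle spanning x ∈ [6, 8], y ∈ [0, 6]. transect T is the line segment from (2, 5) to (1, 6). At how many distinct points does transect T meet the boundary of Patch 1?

The segment lies entirely outside Patch 1 and never meets its boundary.

0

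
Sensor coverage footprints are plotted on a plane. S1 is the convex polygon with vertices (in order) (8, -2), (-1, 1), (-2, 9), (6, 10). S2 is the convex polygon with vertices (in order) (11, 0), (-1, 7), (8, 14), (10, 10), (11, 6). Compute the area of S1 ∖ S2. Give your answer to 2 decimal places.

50.10

|S1| = 83.5, |S1∩S2| = 33.4018.
|S1 ∖ S2| = |S1| − |S1∩S2| = 83.5 − 33.4018 = 50.10.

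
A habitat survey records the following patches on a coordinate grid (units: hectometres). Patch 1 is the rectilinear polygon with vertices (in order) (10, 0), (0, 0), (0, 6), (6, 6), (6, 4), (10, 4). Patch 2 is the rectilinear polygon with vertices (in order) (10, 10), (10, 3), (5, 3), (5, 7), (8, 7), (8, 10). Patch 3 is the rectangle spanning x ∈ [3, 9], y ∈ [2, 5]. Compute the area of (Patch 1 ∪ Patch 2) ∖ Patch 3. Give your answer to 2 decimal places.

|Patch 1 ∪ Patch 2| = 71.
|(Patch 1 ∪ Patch 2) ∩ Patch 3| = 18.
|(Patch 1 ∪ Patch 2) ∖ Patch 3| = 71 − 18 = 53.00.

53.00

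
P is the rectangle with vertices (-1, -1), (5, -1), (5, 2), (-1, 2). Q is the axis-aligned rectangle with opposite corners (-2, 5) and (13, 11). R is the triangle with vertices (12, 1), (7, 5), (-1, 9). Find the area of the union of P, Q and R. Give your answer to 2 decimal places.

111.00

By inclusion–exclusion:
Individual areas: |P| = 18, |Q| = 90, |R| = 6.
|P∩Q| = 0 (no overlap).
|P∩R| = 0.
|Q∩R| = 3.
|P∩Q∩R| = 0.
|P ∪ Q ∪ R| = 114 − 3 + 0 = 111.00.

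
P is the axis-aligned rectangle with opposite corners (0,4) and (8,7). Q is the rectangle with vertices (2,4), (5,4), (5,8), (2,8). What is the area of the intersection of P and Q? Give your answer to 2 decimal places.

|P∩Q|: x∈[2,5], y∈[4,7] → 3·3 = 9.

9.00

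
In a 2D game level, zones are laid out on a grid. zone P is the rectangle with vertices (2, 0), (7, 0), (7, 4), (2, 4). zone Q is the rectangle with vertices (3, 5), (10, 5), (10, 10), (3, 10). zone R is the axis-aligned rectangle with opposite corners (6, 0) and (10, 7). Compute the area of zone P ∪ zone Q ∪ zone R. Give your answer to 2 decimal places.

By inclusion–exclusion:
Individual areas: |zone P| = 20, |zone Q| = 35, |zone R| = 28.
|zone P∩zone Q| = 0 (no overlap).
|zone P∩zone R|: x∈[6,7], y∈[0,4] → 1·4 = 4.
|zone Q∩zone R|: x∈[6,10], y∈[5,7] → 4·2 = 8.
|zone P∩zone Q∩zone R| = 0.
|zone P ∪ zone Q ∪ zone R| = 83 − 12 + 0 = 71.00.

71.00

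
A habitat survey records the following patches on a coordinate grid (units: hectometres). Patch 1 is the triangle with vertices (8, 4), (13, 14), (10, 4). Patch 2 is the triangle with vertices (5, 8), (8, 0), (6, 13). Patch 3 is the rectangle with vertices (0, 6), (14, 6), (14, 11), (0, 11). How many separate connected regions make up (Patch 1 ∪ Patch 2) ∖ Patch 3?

4

(Patch 1 ∪ Patch 2) ∖ Patch 3 splits into 4 disjoint pieces (area 0.9, area 3.6, area 0.7077, area 3.9808).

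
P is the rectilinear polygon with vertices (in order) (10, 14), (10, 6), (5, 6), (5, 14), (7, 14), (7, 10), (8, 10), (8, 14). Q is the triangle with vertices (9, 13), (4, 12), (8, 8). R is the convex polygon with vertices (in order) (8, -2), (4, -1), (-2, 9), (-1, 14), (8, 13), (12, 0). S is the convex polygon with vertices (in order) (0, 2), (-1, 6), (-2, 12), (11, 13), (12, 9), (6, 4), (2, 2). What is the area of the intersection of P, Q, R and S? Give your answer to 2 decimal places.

7.81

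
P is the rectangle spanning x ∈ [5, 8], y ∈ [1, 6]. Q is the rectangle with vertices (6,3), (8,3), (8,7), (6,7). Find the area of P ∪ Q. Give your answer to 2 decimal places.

By inclusion–exclusion:
Individual areas: |P| = 15, |Q| = 8.
|P∩Q|: x∈[6,8], y∈[3,6] → 2·3 = 6.
|P ∪ Q| = 23 − 6 = 17.00.

17.00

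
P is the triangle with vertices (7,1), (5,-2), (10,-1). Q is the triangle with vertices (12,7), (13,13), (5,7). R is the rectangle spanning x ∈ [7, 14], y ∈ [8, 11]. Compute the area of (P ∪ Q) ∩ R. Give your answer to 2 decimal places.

The region (P ∪ Q) ∩ R is the polygon with vertices (12.167,8), (7,8), (7,8.5), (10.333,11), (12.667,11).
By the shoelace formula its area is 12.08.

12.08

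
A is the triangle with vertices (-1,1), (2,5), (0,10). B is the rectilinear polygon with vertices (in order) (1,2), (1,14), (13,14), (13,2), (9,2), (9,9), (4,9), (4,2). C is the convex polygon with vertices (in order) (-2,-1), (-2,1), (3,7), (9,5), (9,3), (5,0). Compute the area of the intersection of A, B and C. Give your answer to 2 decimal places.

0.78

The intersection is the polygon with vertices (1,3.667), (1,4.6), (1.784,5.54), (2,5).
By the shoelace formula its area is 0.78.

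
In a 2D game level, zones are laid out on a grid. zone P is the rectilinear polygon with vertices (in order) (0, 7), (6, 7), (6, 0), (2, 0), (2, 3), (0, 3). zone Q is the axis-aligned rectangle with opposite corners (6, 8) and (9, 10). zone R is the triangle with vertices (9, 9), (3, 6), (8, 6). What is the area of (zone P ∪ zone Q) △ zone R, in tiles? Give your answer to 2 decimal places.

43.83

|zone P ∪ zone Q| = 42.
|(zone P ∪ zone Q) ∩ zone R| = 2.8333.
|(zone P ∪ zone Q) △ zone R| = 42 + 7.5 − 5.6667 = 43.83.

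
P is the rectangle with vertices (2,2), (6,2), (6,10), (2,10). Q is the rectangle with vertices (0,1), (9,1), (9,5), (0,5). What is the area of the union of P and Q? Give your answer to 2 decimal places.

By inclusion–exclusion:
Individual areas: |P| = 32, |Q| = 36.
|P∩Q|: x∈[2,6], y∈[2,5] → 4·3 = 12.
|P ∪ Q| = 68 − 12 = 56.00.

56.00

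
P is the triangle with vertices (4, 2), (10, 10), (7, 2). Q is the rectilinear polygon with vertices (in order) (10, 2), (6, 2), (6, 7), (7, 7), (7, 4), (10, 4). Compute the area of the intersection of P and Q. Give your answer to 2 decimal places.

4.08

The intersection is the polygon with vertices (7,6), (7,4), (7.75,4), (7,2), (6,2), (6,4.667).
By the shoelace formula its area is 4.08.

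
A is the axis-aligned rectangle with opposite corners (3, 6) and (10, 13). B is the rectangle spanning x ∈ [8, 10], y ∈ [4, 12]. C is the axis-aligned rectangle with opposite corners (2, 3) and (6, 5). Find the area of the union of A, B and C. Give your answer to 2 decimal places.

By inclusion–exclusion:
Individual areas: |A| = 49, |B| = 16, |C| = 8.
|A∩B|: x∈[8,10], y∈[6,12] → 2·6 = 12.
|A∩C| = 0 (no overlap).
|B∩C| = 0 (no overlap).
|A∩B∩C| = 0.
|A ∪ B ∪ C| = 73 − 12 + 0 = 61.00.

61.00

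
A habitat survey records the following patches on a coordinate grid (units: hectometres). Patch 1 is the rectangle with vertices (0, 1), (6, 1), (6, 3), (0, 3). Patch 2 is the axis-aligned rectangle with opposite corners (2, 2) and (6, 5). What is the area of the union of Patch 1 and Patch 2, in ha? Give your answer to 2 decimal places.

By inclusion–exclusion:
Individual areas: |Patch 1| = 12, |Patch 2| = 12.
|Patch 1∩Patch 2|: x∈[2,6], y∈[2,3] → 4·1 = 4.
|Patch 1 ∪ Patch 2| = 24 − 4 = 20.00.

20.00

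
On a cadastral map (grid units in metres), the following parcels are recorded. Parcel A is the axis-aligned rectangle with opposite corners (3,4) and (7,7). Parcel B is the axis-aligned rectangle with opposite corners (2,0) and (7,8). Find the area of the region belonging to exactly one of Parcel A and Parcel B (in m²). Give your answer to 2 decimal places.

|Parcel A∩Parcel B|: x∈[3,7], y∈[4,7] → 4·3 = 12.
|Parcel A △ Parcel B| = |Parcel A| + |Parcel B| − 2·|Parcel A∩Parcel B| = 12 + 40 − 24 = 28.00.

28.00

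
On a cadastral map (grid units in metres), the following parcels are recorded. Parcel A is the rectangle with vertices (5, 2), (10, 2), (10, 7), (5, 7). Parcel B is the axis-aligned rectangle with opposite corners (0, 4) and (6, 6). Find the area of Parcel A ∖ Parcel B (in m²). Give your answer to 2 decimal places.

23.00

|Parcel A∩Parcel B|: x∈[5,6], y∈[4,6] → 1·2 = 2.
|Parcel A| = 25.
|Parcel A ∖ Parcel B| = |Parcel A| − |Parcel A∩Parcel B| = 25 − 2 = 23.00.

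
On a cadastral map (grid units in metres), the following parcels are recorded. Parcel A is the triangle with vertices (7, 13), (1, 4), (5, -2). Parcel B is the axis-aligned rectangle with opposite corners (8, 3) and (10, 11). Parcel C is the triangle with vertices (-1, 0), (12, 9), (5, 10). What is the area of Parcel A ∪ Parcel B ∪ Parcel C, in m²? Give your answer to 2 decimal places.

By inclusion–exclusion:
Individual areas: |Parcel A| = 36, |Parcel B| = 16, |Parcel C| = 38.
|Parcel A∩Parcel B| = 0.
|Parcel A∩Parcel C| = 20.739.
|Parcel B∩Parcel C| = 5.011.
|Parcel A∩Parcel B∩Parcel C| = 0.
|Parcel A ∪ Parcel B ∪ Parcel C| = 90 − 25.75 + 0 = 64.25.

64.25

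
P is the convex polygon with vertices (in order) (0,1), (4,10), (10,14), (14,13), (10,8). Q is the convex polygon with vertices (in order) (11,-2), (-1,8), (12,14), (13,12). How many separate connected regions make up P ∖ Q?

P ∖ Q splits into 3 disjoint pieces (area 6.2337, area 2.6757, area 1.2019).

3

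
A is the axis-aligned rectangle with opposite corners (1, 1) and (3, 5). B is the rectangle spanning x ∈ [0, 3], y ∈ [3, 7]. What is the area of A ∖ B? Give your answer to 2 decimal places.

4.00

|A∩B|: x∈[1,3], y∈[3,5] → 2·2 = 4.
|A| = 8.
|A ∖ B| = |A| − |A∩B| = 8 − 4 = 4.00.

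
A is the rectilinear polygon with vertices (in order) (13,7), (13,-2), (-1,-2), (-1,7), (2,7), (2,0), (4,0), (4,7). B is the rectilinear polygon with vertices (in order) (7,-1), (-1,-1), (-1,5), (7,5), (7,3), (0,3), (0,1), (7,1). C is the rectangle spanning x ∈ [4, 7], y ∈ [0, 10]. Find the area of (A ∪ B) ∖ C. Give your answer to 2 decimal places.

97.00

|A ∪ B| = 118.
|(A ∪ B) ∩ C| = 21.
|(A ∪ B) ∖ C| = 118 − 21 = 97.00.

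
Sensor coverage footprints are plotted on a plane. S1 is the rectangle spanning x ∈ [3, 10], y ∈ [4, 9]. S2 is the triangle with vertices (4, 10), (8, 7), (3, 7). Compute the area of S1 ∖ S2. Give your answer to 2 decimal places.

28.33

|S1| = 35, |S1∩S2| = 6.6667.
|S1 ∖ S2| = |S1| − |S1∩S2| = 35 − 6.6667 = 28.33.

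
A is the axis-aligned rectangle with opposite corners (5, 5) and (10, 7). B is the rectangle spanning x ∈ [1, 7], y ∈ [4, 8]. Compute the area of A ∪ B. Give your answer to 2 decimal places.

By inclusion–exclusion:
Individual areas: |A| = 10, |B| = 24.
|A∩B|: x∈[5,7], y∈[5,7] → 2·2 = 4.
|A ∪ B| = 34 − 4 = 30.00.

30.00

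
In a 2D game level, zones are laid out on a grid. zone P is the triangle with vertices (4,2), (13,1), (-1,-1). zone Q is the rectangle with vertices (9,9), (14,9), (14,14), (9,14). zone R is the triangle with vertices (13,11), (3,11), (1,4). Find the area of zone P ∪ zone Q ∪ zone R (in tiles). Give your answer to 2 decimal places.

71.43

By inclusion–exclusion:
Individual areas: |zone P| = 16, |zone Q| = 25, |zone R| = 35.
|zone P∩zone Q| = 0.
|zone P∩zone R| = 0.
|zone Q∩zone R| = 4.5714.
|zone P∩zone Q∩zone R| = 0.
|zone P ∪ zone Q ∪ zone R| = 76 − 4.5714 + 0 = 71.43.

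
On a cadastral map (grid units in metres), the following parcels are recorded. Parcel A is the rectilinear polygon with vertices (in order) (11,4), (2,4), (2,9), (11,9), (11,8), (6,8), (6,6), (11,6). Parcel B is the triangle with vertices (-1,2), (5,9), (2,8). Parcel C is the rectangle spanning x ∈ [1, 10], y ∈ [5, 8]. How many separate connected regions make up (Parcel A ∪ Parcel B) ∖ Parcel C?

(Parcel A ∪ Parcel B) ∖ Parcel C splits into 3 disjoint pieces (area 10, area 1.8571, area 9).

3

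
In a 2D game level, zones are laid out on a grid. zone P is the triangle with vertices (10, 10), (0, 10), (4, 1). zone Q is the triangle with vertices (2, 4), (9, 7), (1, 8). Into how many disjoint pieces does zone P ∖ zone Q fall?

2

zone P ∖ zone Q splits into 2 disjoint pieces (area 21.2005, area 9.72).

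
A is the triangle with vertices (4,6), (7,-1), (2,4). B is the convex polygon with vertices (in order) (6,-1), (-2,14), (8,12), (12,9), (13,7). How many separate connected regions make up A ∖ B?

2

A ∖ B splits into 2 disjoint pieces (area 0.1169, area 2.4845).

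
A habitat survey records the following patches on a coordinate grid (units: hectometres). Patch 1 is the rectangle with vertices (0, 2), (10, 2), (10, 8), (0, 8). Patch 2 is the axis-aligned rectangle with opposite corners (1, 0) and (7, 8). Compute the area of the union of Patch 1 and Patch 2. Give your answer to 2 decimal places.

72.00

By inclusion–exclusion:
Individual areas: |Patch 1| = 60, |Patch 2| = 48.
|Patch 1∩Patch 2|: x∈[1,7], y∈[2,8] → 6·6 = 36.
|Patch 1 ∪ Patch 2| = 108 − 36 = 72.00.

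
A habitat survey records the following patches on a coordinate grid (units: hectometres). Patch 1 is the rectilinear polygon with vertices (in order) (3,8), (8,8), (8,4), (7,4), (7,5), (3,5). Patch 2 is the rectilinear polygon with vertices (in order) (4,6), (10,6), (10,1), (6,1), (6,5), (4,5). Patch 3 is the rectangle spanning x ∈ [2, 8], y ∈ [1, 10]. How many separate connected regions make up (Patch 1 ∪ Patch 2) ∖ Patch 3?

1

(Patch 1 ∪ Patch 2) ∖ Patch 3 is a single connected region.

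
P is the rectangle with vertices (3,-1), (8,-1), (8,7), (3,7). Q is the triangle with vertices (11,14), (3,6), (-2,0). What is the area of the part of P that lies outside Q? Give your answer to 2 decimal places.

|P| = 40, |P∩Q| = 0.7115.
|P ∖ Q| = |P| − |P∩Q| = 40 − 0.7115 = 39.29.

39.29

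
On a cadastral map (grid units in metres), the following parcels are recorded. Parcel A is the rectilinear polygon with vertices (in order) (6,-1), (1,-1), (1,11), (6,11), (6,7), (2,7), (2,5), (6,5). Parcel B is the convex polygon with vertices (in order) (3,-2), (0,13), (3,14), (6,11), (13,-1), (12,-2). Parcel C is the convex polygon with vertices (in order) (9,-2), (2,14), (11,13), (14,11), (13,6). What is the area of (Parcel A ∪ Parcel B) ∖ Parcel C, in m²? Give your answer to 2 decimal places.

|Parcel A ∪ Parcel B| = 124.1.
|(Parcel A ∪ Parcel B) ∩ Parcel C| = 42.9299.
|(Parcel A ∪ Parcel B) ∖ Parcel C| = 124.1 − 42.9299 = 81.17.

81.17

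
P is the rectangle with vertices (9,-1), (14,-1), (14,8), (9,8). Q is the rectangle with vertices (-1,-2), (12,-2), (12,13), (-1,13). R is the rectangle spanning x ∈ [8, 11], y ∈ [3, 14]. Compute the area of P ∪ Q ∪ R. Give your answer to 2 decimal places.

216.00

By inclusion–exclusion:
Individual areas: |P| = 45, |Q| = 195, |R| = 33.
|P∩Q|: x∈[9,12], y∈[-1,8] → 3·9 = 27.
|P∩R|: x∈[9,11], y∈[3,8] → 2·5 = 10.
|Q∩R|: x∈[8,11], y∈[3,13] → 3·10 = 30.
|P∩Q∩R| = 10.
|P ∪ Q ∪ R| = 273 − 67 + 10 = 216.00.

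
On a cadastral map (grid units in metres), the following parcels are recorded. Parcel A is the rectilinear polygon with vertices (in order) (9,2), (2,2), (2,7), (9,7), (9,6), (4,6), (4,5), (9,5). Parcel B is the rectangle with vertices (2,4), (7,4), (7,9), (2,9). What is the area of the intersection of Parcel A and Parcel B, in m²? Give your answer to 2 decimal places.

The intersection is the polygon with vertices (2,7), (7,7), (7,6), (4,6), (4,5), (7,5), (7,4), (2,4).
By the shoelace formula its area is 12.00.

12.00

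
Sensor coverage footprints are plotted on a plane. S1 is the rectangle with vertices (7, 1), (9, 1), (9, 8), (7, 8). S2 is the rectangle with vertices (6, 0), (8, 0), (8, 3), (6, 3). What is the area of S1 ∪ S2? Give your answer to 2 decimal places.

18.00

By inclusion–exclusion:
Individual areas: |S1| = 14, |S2| = 6.
|S1∩S2|: x∈[7,8], y∈[1,3] → 1·2 = 2.
|S1 ∪ S2| = 20 − 2 = 18.00.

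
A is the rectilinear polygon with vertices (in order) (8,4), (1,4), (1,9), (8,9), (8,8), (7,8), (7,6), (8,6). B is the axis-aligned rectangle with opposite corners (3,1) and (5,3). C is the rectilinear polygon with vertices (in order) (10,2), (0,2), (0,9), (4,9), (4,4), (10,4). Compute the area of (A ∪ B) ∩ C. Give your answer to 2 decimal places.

|A ∪ B| = 37.
|(A ∪ B) ∩ C| = 17.00.

17.00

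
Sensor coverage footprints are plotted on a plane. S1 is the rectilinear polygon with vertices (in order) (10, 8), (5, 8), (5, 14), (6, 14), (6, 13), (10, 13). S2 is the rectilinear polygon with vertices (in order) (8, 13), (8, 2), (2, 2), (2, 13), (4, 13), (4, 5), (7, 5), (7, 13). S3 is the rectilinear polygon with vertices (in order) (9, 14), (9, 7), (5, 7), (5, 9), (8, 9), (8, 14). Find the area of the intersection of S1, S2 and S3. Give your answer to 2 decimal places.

1.00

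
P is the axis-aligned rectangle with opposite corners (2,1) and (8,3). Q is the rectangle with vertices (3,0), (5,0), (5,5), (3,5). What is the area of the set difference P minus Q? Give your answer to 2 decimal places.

|P∩Q|: x∈[3,5], y∈[1,3] → 2·2 = 4.
|P| = 12.
|P ∖ Q| = |P| − |P∩Q| = 12 − 4 = 8.00.

8.00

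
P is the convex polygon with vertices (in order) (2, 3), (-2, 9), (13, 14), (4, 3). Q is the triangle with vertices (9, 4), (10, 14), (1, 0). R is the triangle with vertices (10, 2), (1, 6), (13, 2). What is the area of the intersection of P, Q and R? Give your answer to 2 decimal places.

The intersection is the polygon with vertices (5,4.222), (4,4.667), (4.176,4.941), (5.286,4.571).
By the shoelace formula its area is 0.42.

0.42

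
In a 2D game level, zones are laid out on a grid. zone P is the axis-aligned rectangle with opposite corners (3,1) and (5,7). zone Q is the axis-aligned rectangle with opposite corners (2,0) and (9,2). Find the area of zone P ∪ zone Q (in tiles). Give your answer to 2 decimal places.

24.00

By inclusion–exclusion:
Individual areas: |zone P| = 12, |zone Q| = 14.
|zone P∩zone Q|: x∈[3,5], y∈[1,2] → 2·1 = 2.
|zone P ∪ zone Q| = 26 − 2 = 24.00.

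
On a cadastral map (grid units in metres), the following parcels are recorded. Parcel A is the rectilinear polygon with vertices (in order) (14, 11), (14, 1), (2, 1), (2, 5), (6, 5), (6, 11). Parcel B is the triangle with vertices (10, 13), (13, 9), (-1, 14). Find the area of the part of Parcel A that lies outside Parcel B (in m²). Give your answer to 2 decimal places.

91.90

|Parcel A| = 96, |Parcel A∩Parcel B| = 4.1.
|Parcel A ∖ Parcel B| = |Parcel A| − |Parcel A∩Parcel B| = 96 − 4.1 = 91.90.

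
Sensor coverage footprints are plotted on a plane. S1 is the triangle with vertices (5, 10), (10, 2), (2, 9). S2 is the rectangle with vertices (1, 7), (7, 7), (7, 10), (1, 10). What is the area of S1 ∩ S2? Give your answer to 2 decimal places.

8.03

The intersection is the polygon with vertices (6.875,7), (4.286,7), (2,9), (5,10).
By the shoelace formula its area is 8.03.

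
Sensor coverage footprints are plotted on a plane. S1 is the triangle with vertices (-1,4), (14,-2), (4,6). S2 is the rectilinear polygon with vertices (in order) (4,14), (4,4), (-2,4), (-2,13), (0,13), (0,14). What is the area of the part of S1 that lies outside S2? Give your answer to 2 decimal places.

|S1| = 30, |S1∩S2| = 5.
|S1 ∖ S2| = |S1| − |S1∩S2| = 30 − 5 = 25.00.

25.00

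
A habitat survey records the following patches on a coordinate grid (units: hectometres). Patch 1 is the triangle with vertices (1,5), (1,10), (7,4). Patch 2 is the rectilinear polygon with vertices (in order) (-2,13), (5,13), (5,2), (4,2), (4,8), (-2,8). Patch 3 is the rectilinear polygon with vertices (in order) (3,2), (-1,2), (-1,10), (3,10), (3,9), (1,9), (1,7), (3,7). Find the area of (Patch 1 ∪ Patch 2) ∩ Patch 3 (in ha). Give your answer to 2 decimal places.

10.33

|Patch 1 ∪ Patch 2| = 51.9167.
|(Patch 1 ∪ Patch 2) ∩ Patch 3| = 10.33.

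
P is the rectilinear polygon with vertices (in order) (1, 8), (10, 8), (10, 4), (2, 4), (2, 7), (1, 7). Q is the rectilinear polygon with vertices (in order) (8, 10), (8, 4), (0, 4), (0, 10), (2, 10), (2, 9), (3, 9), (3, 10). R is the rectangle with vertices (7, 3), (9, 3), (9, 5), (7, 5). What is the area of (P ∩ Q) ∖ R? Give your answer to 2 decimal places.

|P ∩ Q| = 25.
|(P ∩ Q) ∩ R| = 1.
|(P ∩ Q) ∖ R| = 25 − 1 = 24.00.

24.00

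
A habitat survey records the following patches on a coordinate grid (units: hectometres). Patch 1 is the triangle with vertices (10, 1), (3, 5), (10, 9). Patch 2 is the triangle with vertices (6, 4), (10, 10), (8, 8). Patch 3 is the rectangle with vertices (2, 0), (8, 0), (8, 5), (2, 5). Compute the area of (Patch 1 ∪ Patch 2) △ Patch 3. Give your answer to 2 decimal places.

|Patch 1 ∪ Patch 2| = 28.6115.
|(Patch 1 ∪ Patch 2) ∩ Patch 3| = 7.1429.
|(Patch 1 ∪ Patch 2) △ Patch 3| = 28.6115 + 30 − 14.2857 = 44.33.

44.33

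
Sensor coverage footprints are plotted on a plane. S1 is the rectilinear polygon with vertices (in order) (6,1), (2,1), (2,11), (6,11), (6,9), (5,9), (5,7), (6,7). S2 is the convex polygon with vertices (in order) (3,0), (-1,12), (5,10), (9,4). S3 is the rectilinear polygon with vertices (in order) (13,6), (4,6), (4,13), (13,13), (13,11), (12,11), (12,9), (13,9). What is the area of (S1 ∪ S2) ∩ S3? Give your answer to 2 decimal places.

The region (S1 ∪ S2) ∩ S3 is the polygon with vertices (6,11), (6,9), (5.667,9), (7.667,6), (4,6), (4,11).
By the shoelace formula its area is 12.00.

12.00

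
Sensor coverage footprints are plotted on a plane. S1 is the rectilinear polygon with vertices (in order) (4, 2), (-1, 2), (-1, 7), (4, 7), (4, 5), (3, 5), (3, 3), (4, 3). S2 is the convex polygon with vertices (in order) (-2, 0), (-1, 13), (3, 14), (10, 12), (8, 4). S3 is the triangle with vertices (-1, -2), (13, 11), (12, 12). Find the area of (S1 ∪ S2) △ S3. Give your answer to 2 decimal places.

|S1 ∪ S2| = 115.7.
|(S1 ∪ S2) ∩ S3| = 6.2749.
|(S1 ∪ S2) △ S3| = 115.7 + 13.5 − 12.5498 = 116.65.

116.65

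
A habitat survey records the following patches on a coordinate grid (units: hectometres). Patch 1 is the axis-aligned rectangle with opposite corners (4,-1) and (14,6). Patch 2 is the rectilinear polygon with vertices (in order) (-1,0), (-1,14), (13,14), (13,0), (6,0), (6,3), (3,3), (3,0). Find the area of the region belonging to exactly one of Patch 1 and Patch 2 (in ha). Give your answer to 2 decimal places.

161.00

|Patch 1| = 70, |Patch 2| = 187, |Patch 1∩Patch 2| = 48.
|Patch 1 △ Patch 2| = |Patch 1| + |Patch 2| − 2·|Patch 1∩Patch 2| = 70 + 187 − 96 = 161.00.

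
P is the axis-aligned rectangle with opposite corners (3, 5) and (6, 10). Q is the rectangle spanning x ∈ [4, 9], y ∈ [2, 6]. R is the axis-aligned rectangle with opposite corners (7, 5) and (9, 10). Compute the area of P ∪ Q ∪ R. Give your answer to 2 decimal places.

41.00

By inclusion–exclusion:
Individual areas: |P| = 15, |Q| = 20, |R| = 10.
|P∩Q|: x∈[4,6], y∈[5,6] → 2·1 = 2.
|P∩R| = 0 (no overlap).
|Q∩R|: x∈[7,9], y∈[5,6] → 2·1 = 2.
|P∩Q∩R| = 0.
|P ∪ Q ∪ R| = 45 − 4 + 0 = 41.00.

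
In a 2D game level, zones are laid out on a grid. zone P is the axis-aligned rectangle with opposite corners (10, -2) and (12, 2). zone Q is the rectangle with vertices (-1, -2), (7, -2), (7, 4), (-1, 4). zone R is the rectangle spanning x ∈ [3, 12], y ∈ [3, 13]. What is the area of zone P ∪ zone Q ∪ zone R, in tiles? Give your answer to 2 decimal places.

By inclusion–exclusion:
Individual areas: |zone P| = 8, |zone Q| = 48, |zone R| = 90.
|zone P∩zone Q| = 0 (no overlap).
|zone P∩zone R| = 0 (no overlap).
|zone Q∩zone R|: x∈[3,7], y∈[3,4] → 4·1 = 4.
|zone P∩zone Q∩zone R| = 0.
|zone P ∪ zone Q ∪ zone R| = 146 − 4 + 0 = 142.00.

142.00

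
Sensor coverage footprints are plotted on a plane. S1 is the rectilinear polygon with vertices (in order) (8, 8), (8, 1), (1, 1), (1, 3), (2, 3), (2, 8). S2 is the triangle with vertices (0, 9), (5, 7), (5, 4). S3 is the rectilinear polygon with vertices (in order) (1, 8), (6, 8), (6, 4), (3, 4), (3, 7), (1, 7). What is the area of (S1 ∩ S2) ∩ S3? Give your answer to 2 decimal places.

The region (S1 ∩ S2) ∩ S3 is the polygon with vertices (2.5,8), (5,7), (5,4), (3,6), (3,7), (2,7), (2,8).
By the shoelace formula its area is 5.75.

5.75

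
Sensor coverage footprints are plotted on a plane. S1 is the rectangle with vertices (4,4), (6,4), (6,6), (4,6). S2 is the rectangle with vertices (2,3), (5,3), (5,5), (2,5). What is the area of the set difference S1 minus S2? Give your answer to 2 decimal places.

3.00

|S1∩S2|: x∈[4,5], y∈[4,5] → 1·1 = 1.
|S1| = 4.
|S1 ∖ S2| = |S1| − |S1∩S2| = 4 − 1 = 3.00.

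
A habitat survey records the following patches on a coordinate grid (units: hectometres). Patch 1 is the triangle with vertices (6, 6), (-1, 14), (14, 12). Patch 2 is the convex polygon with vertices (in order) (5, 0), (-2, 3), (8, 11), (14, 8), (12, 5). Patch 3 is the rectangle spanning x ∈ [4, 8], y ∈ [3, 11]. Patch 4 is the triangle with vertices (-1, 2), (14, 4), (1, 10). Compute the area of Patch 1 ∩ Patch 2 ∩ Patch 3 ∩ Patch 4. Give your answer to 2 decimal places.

The intersection is the polygon with vertices (6,6), (4.25,8), (4.646,8.317), (7.397,7.048).
By the shoelace formula its area is 3.00.

3.00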